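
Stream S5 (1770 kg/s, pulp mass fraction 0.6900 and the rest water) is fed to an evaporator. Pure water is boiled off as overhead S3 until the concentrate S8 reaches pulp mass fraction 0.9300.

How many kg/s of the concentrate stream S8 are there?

pulp is conserved: 1770×0.690 = 1221.3 kg/s all reports to the concentrate.
Concentrate = 1221.3/(target fraction) = 1313.2 kg/s.

1313 kg/s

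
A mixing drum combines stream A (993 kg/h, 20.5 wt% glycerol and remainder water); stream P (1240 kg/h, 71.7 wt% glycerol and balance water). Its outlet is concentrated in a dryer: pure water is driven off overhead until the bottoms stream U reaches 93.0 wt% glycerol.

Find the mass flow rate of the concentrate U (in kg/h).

glycerol entering = 993×0.205 + 1240×0.717 = 1092.6 kg/h.
All glycerol reports to U, so U = 1092.6/0.930 = 1174.9 kg/h.

1175 kg/h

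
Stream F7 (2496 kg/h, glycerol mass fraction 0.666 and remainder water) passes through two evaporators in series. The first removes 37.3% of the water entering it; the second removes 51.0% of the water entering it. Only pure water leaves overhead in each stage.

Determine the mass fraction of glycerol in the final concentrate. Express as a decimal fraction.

0.866

water in feed = 2496×0.334 = 833.66 kg/h.
After stage 1: water left = (1−0.373)×833.66 = 522.71; stream total = 2185 kg/h.
After stage 2: water left = (1−0.510)×522.71 = 256.13; final concentrate = 1918.5 kg/h.
glycerol fraction = 1662.3/1918.5 = 0.866.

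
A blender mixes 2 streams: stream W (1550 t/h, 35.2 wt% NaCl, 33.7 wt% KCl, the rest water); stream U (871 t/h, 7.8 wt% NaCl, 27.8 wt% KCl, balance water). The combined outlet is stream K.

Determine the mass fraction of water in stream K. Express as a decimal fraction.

0.431

Total flow out = 1550 + 871 = 2421 t/h.
water in = 1550×0.311 + 871×0.644 = 1043 t/h.
water mass fraction in K = 1043/2421 = 0.431.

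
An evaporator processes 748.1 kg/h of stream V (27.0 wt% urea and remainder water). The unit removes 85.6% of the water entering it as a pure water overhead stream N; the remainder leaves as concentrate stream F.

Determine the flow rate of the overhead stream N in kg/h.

467.5 kg/h

water entering = 748.1×0.730 = 546.11 kg/h; overhead removed = 0.856×546.11 = 467.47 kg/h.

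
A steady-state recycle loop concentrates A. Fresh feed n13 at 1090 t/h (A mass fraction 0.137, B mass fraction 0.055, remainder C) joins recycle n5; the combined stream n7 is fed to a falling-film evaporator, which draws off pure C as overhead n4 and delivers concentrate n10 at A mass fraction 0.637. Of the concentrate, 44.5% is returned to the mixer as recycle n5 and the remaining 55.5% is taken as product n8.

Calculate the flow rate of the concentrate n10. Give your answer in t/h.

Overall A balance (none leaves overhead): A in fresh feed = A in product, i.e. 1090×0.137 = (1−0.445)·n10·0.637.
n10 = 149.33/(0.637×0.555) = 422.39 t/h.

422.4 t/h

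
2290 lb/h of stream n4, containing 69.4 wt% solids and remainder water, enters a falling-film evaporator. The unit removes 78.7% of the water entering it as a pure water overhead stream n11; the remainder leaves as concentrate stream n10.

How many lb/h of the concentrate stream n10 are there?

water entering = 2290×0.306 = 700.74 lb/h; overhead removed = 0.787×700.74 = 551.48 lb/h.
Concentrate = 2290 − 551.48 = 1738.5 lb/h.

1739 lb/h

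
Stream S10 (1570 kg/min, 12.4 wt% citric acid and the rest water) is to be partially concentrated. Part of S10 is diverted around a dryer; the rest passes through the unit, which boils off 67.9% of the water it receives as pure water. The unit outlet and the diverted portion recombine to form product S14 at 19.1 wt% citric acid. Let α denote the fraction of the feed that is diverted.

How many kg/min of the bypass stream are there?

644.1 kg/min

All 1570×0.124 = 194.68 kg/min of citric acid reaches S14, so S14 = 194.68/0.191 = 1019.3 kg/min and vapour = 550.73 kg/min.
The evaporator receives (1−α)·1570 of feed at 0.876 water and removes 0.679 of that water:
0.679×0.876×(1−α)×1570 = 550.73
(1−α) = 550.73/933.84 = 0.5897;  α = 0.4103.
Bypass flow = 0.4103×1570 = 644.09 kg/min.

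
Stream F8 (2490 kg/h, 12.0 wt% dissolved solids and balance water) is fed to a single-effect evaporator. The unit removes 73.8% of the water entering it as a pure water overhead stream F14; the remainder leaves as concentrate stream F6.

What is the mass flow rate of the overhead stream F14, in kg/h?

water entering = 2490×0.880 = 2191.2 kg/h; overhead removed = 0.738×2191.2 = 1617.1 kg/h.

1617 kg/h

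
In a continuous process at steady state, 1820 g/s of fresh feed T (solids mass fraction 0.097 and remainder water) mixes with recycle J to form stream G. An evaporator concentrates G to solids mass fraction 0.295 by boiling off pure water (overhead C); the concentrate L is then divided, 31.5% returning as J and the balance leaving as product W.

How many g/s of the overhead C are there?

Overall solids balance (none leaves overhead): solids in fresh feed = solids in product, i.e. 1820×0.097 = (1−0.315)·L·0.295.
L = 176.54/(0.295×0.685) = 873.64 g/s.
Recycle J = 0.315×873.64 = 275.2 g/s.
Combined feed G = 1820 + 275.2 = 2095.2 g/s.
Overhead C = G − L = 2095.2 − 873.64 = 1221.6 g/s.

1222 g/s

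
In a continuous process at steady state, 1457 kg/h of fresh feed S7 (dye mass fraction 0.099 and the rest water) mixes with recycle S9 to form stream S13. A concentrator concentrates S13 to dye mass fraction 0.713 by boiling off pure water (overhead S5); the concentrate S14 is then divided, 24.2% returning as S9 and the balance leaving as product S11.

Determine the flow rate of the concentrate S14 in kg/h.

266.9 kg/h

Overall dye balance (none leaves overhead): dye in fresh feed = dye in product, i.e. 1457×0.099 = (1−0.242)·S14·0.713.
S14 = 144.24/(0.713×0.758) = 266.89 kg/h.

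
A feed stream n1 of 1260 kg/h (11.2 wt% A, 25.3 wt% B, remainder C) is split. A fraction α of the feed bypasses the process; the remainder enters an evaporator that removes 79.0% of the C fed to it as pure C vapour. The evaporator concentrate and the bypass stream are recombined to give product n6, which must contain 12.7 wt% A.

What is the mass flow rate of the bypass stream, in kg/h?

963.3 kg/h

All 1260×0.112 = 141.12 kg/h of A reaches n6, so n6 = 141.12/0.127 = 1111.2 kg/h and vapour = 148.82 kg/h.
The evaporator receives (1−α)·1260 of feed at 0.635 C and removes 0.790 of that C:
0.790×0.635×(1−α)×1260 = 148.82
(1−α) = 148.82/632.08 = 0.2354;  α = 0.7646.
Bypass flow = 0.7646×1260 = 963.34 kg/h.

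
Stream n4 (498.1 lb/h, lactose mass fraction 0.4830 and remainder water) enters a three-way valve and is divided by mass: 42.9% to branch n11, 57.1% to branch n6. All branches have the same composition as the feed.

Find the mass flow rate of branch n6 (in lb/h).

Branch n6 flow = 0.571×498.1 = 284.42 lb/h.

284.4 lb/h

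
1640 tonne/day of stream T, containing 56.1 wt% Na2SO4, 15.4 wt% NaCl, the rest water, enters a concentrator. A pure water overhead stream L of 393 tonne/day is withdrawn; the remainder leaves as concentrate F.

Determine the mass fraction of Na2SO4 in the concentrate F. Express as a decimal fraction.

Na2SO4 is not removed: 1640×0.561 = 920.04 tonne/day of Na2SO4 enters F.
Concentrate = 1640 − 393 = 1247 tonne/day.
Mass fraction = 920.04/1247 = 0.738.

0.738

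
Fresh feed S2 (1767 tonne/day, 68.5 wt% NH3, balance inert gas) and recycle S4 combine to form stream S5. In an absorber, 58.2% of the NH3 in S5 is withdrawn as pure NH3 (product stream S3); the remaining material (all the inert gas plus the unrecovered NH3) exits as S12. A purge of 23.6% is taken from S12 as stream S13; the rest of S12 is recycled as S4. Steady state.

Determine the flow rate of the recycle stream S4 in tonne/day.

inert gas enters only via S2 and leaves only via the purge: 1767×0.315 = 0.236×(inert gas in S12), and the absorber passes all inert gas, so inert gas in S5 = inert gas in S12 = 2358.5 tonne/day.
NH3 in S5: m_A = 1767×0.685 + (1−0.236)·(1−0.582)·m_A, so m_A = 1210.4/0.6806 = 1778.3 tonne/day.
S12 = (1−0.582)×1778.3 + 2358.5 = 3101.8 tonne/day.
Recycle S4 = (1−0.236)×3101.8 = 2369.8 tonne/day.

2370 tonne/day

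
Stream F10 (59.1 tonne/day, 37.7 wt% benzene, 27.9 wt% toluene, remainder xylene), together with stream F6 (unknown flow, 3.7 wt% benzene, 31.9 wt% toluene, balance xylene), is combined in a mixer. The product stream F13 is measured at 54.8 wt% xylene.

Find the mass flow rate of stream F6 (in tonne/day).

125.6 tonne/day

Let F6 be the unknown flow. Total out = 59.1 + F6.
xylene balance: 20.33 + 0.644·F6 = 0.548·(59.1 + F6)
(0.644 − 0.548)·F6 = 0.548×59.1 − 20.33 = 12.056
F6 = 12.056 / 0.096 = 125.59 tonne/day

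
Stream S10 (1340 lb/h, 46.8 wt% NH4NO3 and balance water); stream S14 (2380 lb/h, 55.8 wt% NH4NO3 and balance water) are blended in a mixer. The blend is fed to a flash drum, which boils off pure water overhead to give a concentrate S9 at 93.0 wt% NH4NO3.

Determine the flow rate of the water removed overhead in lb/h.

1618 lb/h

NH4NO3 entering = 1340×0.468 + 2380×0.558 = 1955.2 lb/h.
All NH4NO3 reports to S9, so S9 = 1955.2/0.930 = 2102.3 lb/h.
Total feed = 3720 lb/h; overhead = 3720 − 2102.3 = 1617.7 lb/h.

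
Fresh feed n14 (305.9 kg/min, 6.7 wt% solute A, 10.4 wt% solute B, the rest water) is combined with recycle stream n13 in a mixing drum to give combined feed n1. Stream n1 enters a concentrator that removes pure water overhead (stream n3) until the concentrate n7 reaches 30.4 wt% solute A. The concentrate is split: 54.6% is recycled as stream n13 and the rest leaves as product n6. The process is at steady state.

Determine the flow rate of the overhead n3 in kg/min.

238.5 kg/min

Overall solute A balance (none leaves overhead): solute A in fresh feed = solute A in product, i.e. 305.9×0.067 = (1−0.546)·n7·0.304.
n7 = 20.495/(0.304×0.454) = 148.5 kg/min.
Recycle n13 = 0.546×148.5 = 81.081 kg/min.
Combined feed n1 = 305.9 + 81.081 = 386.98 kg/min.
Overhead n3 = n1 − n7 = 386.98 − 148.5 = 238.48 kg/min.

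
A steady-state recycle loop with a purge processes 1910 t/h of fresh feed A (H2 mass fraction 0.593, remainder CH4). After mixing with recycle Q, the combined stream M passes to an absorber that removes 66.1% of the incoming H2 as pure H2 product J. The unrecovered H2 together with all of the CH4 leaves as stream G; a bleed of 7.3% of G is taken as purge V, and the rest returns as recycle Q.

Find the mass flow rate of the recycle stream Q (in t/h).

10390 t/h

CH4 enters only via A and leaves only via the purge: 1910×0.407 = 0.073×(CH4 in G), and the absorber passes all CH4, so CH4 in M = CH4 in G = 10649 t/h.
H2 in M: m_A = 1910×0.593 + (1−0.073)·(1−0.661)·m_A, so m_A = 1132.6/0.6857 = 1651.7 t/h.
G = (1−0.661)×1651.7 + 10649 = 11209 t/h.
Recycle Q = (1−0.073)×11209 = 10391 t/h.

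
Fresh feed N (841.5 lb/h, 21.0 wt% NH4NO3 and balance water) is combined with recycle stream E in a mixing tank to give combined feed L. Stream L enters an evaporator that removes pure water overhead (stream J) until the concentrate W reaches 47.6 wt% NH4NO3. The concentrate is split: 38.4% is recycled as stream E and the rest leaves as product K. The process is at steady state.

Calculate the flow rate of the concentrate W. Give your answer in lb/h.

602.7 lb/h

Overall NH4NO3 balance (none leaves overhead): NH4NO3 in fresh feed = NH4NO3 in product, i.e. 841.5×0.210 = (1−0.384)·W·0.476.
W = 176.72/(0.476×0.616) = 602.68 lb/h.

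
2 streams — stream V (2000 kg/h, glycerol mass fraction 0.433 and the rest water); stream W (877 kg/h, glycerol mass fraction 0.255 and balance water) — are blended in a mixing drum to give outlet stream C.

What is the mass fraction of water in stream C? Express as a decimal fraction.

Total flow out = 2000 + 877 = 2877 kg/h.
water in = 2000×0.567 + 877×0.745 = 1787.4 kg/h.
water mass fraction in C = 1787.4/2877 = 0.621.

0.621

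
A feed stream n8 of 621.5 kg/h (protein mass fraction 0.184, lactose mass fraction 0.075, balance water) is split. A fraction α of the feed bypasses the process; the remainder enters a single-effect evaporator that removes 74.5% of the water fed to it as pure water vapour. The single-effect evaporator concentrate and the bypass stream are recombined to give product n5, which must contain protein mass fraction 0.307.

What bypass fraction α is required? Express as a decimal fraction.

All 621.5×0.184 = 114.36 kg/h of protein reaches n5, so n5 = 114.36/0.307 = 372.5 kg/h and vapour = 249 kg/h.
The evaporator receives (1−α)·621.5 of feed at 0.741 water and removes 0.745 of that water:
0.745×0.741×(1−α)×621.5 = 249
(1−α) = 249/343.1 = 0.7258;  α = 0.2742.

0.274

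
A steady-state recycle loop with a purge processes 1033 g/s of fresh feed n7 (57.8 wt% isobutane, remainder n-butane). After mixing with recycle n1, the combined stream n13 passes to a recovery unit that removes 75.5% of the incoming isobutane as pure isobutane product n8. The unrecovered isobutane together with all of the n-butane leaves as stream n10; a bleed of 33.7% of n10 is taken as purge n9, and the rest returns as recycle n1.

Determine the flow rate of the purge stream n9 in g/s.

494.8 g/s

n-butane enters only via n7 and leaves only via the purge: 1033×0.422 = 0.337×(n-butane in n10), and the recovery unit passes all n-butane, so n-butane in n13 = n-butane in n10 = 1293.5 g/s.
isobutane in n13: m_A = 1033×0.578 + (1−0.337)·(1−0.755)·m_A, so m_A = 597.07/0.8376 = 712.87 g/s.
n10 = (1−0.755)×712.87 + 1293.5 = 1468.2 g/s.
Purge n9 = 0.337×1468.2 = 494.78 g/s.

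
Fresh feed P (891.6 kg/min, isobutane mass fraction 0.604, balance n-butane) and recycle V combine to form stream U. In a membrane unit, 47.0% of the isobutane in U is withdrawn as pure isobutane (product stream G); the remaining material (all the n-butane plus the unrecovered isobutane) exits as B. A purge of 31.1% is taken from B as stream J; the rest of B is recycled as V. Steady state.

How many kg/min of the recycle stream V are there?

n-butane enters only via P and leaves only via the purge: 891.6×0.396 = 0.311×(n-butane in B), and the membrane unit passes all n-butane, so n-butane in U = n-butane in B = 1135.3 kg/min.
isobutane in U: m_A = 891.6×0.604 + (1−0.311)·(1−0.470)·m_A, so m_A = 538.53/0.6348 = 848.3 kg/min.
B = (1−0.470)×848.3 + 1135.3 = 1584.9 kg/min.
Recycle V = (1−0.311)×1584.9 = 1092 kg/min.

1092 kg/min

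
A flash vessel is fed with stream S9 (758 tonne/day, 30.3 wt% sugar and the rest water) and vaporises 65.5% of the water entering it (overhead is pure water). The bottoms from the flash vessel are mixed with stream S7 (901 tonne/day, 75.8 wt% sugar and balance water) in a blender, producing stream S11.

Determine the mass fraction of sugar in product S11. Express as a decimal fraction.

0.695

Vapour removed = 0.655×0.697×758 = 346.05 tonne/day; concentrate = 411.95 tonne/day.
sugar reaching the mixer = 229.67 (from concentrate) + 901×0.758 = 912.63 tonne/day.
Product flow = 411.95 + 901 = 1312.9 tonne/day; sugar fraction = 0.695.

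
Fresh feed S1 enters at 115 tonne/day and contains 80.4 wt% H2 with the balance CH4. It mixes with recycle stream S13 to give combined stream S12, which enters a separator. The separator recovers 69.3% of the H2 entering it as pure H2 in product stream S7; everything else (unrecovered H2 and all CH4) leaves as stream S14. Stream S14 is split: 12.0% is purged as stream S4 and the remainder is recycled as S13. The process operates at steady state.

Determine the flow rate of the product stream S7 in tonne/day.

H2 in S12: m_A = 115×0.804 + (1−0.120)·(1−0.693)·m_A, so m_A = 92.46/0.7298 = 126.69 tonne/day.
Product S7 = 0.693×126.69 = 87.793 tonne/day.

87.79 tonne/day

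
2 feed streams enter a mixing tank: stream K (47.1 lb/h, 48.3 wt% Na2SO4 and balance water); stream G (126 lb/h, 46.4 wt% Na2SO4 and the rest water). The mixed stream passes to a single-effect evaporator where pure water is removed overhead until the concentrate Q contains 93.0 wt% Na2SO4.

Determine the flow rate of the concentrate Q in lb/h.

Na2SO4 entering = 47.1×0.483 + 126×0.464 = 81.213 lb/h.
All Na2SO4 reports to Q, so Q = 81.213/0.930 = 87.326 lb/h.

87.33 lb/h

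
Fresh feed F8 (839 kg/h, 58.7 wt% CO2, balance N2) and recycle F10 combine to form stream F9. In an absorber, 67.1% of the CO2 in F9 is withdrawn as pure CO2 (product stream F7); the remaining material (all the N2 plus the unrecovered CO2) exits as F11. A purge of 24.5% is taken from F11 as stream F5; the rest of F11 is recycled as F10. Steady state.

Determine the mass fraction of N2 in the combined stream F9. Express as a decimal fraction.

N2 enters only via F8 and leaves only via the purge: 839×0.413 = 0.245×(N2 in F11), and the absorber passes all N2, so N2 in F9 = N2 in F11 = 1414.3 kg/h.
CO2 in F9: m_A = 839×0.587 + (1−0.245)·(1−0.671)·m_A, so m_A = 492.49/0.7516 = 655.26 kg/h.
F9 = 655.26 + 1414.3 = 2069.6 kg/h.
N2 fraction in F9 = 1414.3/2069.6 = 0.683.

0.683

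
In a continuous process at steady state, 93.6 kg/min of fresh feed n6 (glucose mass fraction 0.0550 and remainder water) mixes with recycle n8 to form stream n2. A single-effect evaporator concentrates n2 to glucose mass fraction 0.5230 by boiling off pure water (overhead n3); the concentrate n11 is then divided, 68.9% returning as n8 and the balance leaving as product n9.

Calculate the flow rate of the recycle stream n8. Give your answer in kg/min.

21.81 kg/min

Overall glucose balance (none leaves overhead): glucose in fresh feed = glucose in product, i.e. 93.6×0.055 = (1−0.689)·n11·0.523.
n11 = 5.148/(0.523×0.311) = 31.65 kg/min.
Recycle n8 = 0.689×31.65 = 21.807 kg/min.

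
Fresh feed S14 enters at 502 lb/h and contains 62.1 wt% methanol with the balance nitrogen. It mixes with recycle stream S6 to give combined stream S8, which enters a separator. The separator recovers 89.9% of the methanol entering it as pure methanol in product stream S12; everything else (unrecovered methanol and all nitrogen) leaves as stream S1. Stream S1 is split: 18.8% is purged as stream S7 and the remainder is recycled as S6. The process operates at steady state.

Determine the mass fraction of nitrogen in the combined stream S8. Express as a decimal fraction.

0.749

nitrogen enters only via S14 and leaves only via the purge: 502×0.379 = 0.188×(nitrogen in S1), and the separator passes all nitrogen, so nitrogen in S8 = nitrogen in S1 = 1012 lb/h.
methanol in S8: m_A = 502×0.621 + (1−0.188)·(1−0.899)·m_A, so m_A = 311.74/0.9180 = 339.59 lb/h.
S8 = 339.59 + 1012 = 1351.6 lb/h.
nitrogen fraction in S8 = 1012/1351.6 = 0.749.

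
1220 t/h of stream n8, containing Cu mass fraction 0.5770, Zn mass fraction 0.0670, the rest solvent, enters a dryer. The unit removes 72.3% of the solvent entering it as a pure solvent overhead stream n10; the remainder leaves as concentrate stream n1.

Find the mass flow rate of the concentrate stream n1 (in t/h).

906 t/h

solvent entering = 1220×0.356 = 434.32 t/h; overhead removed = 0.723×434.32 = 314.01 t/h.
Concentrate = 1220 − 314.01 = 905.99 t/h.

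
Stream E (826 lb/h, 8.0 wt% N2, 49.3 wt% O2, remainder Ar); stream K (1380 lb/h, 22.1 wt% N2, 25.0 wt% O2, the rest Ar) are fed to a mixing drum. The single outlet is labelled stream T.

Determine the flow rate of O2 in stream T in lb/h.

O2 out = O2 in = 826×0.493 + 1380×0.250 = 752.22 lb/h.

752.2 lb/h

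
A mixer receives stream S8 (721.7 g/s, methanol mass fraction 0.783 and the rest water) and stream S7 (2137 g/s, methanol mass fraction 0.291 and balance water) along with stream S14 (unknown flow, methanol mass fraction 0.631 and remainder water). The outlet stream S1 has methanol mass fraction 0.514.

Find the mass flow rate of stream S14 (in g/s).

Let S14 be the unknown flow. Total out = 2858.7 + S14.
methanol balance: 1187 + 0.631·S14 = 0.514·(2858.7 + S14)
(0.631 − 0.514)·S14 = 0.514×2858.7 − 1187 = 282.41
S14 = 282.41 / 0.117 = 2413.8 g/s

2414 g/s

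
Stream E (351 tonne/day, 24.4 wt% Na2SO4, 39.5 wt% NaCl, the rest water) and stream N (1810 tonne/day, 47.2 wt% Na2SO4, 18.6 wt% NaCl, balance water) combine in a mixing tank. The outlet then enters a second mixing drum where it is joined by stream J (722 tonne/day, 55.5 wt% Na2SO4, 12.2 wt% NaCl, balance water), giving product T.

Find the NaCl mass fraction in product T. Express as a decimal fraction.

Overall, product flow = 2883 tonne/day.
NaCl in = 351×0.395 + 1810×0.186 + 722×0.122 = 563.39 tonne/day.
NaCl fraction in T = 0.1954.

0.1954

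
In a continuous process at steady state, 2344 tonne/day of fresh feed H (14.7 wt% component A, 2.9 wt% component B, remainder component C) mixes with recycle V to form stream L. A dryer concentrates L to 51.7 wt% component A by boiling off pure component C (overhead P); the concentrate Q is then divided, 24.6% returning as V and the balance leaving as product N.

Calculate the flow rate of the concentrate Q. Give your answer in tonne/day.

883.9 tonne/day

Overall component A balance (none leaves overhead): component A in fresh feed = component A in product, i.e. 2344×0.147 = (1−0.246)·Q·0.517.
Q = 344.57/(0.517×0.754) = 883.92 tonne/day.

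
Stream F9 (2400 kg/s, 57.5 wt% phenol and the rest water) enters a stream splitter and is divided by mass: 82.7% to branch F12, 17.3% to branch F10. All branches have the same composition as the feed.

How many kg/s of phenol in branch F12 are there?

Branch F12 total = 0.827×2400 = 1984.8 kg/s.
phenol in F12 = 0.575×1984.8 = 1141.3 kg/s.

1141 kg/s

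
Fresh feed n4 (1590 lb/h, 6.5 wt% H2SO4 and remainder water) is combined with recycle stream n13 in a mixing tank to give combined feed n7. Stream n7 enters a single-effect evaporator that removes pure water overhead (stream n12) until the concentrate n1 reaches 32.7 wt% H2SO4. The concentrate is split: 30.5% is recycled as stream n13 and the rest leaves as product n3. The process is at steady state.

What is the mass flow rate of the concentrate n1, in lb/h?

Overall H2SO4 balance (none leaves overhead): H2SO4 in fresh feed = H2SO4 in product, i.e. 1590×0.065 = (1−0.305)·n1·0.327.
n1 = 103.35/(0.327×0.695) = 454.76 lb/h.

454.8 lb/h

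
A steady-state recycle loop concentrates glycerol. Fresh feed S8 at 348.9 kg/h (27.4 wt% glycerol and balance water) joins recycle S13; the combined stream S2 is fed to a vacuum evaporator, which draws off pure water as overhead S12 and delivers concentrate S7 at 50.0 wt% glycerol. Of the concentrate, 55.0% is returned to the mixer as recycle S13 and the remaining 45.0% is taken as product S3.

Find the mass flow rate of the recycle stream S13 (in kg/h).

233.7 kg/h

Overall glycerol balance (none leaves overhead): glycerol in fresh feed = glycerol in product, i.e. 348.9×0.274 = (1−0.550)·S7·0.500.
S7 = 95.599/(0.500×0.450) = 424.88 kg/h.
Recycle S13 = 0.550×424.88 = 233.69 kg/h.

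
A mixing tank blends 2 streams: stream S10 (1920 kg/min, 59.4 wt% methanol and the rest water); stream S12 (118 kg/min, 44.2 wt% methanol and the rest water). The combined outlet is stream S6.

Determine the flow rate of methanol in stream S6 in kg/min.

1193 kg/min

methanol out = methanol in = 1920×0.594 + 118×0.442 = 1192.6 kg/min.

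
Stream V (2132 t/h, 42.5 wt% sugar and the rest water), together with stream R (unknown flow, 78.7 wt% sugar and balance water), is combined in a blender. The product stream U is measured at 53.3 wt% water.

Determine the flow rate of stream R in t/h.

279.8 t/h

Let R be the unknown flow. Total out = 2132 + R.
water balance: 1225.9 + 0.213·R = 0.533·(2132 + R)
(0.213 − 0.533)·R = 0.533×2132 − 1225.9 = -89.544
R = -89.544 / -0.320 = 279.82 t/h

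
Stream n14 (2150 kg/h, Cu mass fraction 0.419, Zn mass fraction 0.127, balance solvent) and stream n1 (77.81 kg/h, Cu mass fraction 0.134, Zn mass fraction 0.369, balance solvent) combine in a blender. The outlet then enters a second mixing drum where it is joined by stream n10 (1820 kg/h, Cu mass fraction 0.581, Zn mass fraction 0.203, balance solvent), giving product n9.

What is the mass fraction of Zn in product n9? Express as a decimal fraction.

0.166

Overall, product flow = 4047.8 kg/h.
Zn in = 2150×0.127 + 77.81×0.369 + 1820×0.203 = 671.22 kg/h.
Zn fraction in n9 = 0.166.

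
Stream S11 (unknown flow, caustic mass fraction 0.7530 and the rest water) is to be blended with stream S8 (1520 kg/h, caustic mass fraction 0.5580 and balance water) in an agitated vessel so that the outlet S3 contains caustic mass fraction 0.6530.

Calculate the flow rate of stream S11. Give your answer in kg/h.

1444 kg/h

Let S11 be the unknown flow. Total out = 1520 + S11.
caustic balance: 848.16 + 0.753·S11 = 0.653·(1520 + S11)
(0.753 − 0.653)·S11 = 0.653×1520 − 848.16 = 144.4
S11 = 144.4 / 0.100 = 1444 kg/h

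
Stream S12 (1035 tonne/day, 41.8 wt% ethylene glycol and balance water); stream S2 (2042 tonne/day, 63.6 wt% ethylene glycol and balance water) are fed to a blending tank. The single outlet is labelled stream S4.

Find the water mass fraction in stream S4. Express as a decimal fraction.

0.4373

Total flow out = 1035 + 2042 = 3077 tonne/day.
water in = 1035×0.582 + 2042×0.364 = 1345.7 tonne/day.
water mass fraction in S4 = 1345.7/3077 = 0.4373.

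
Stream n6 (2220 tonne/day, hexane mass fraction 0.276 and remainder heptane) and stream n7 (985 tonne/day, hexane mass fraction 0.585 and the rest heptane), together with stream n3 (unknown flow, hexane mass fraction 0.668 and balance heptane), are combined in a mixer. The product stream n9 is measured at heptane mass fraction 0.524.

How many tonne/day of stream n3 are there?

Let n3 be the unknown flow. Total out = 3205 + n3.
heptane balance: 2016.1 + 0.332·n3 = 0.524·(3205 + n3)
(0.332 − 0.524)·n3 = 0.524×3205 − 2016.1 = -336.63
n3 = -336.63 / -0.192 = 1753.3 tonne/day

1753 tonne/day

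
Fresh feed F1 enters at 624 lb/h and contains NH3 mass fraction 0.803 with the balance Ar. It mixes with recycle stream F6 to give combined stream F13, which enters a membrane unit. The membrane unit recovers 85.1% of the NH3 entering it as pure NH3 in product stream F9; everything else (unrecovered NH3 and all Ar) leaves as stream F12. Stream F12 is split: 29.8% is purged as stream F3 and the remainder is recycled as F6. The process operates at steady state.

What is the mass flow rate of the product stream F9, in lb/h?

476.2 lb/h

NH3 in F13: m_A = 624×0.803 + (1−0.298)·(1−0.851)·m_A, so m_A = 501.07/0.8954 = 559.61 lb/h.
Product F9 = 0.851×559.61 = 476.22 lb/h.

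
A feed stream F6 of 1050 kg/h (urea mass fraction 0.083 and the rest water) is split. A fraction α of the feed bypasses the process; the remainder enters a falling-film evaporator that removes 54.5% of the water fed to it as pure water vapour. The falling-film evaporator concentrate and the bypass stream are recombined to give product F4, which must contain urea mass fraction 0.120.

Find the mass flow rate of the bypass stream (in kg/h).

402.2 kg/h

All 1050×0.083 = 87.15 kg/h of urea reaches F4, so F4 = 87.15/0.120 = 726.25 kg/h and vapour = 323.75 kg/h.
The evaporator receives (1−α)·1050 of feed at 0.917 water and removes 0.545 of that water:
0.545×0.917×(1−α)×1050 = 323.75
(1−α) = 323.75/524.75 = 0.6170;  α = 0.3830.
Bypass flow = 0.3830×1050 = 402.2 kg/h.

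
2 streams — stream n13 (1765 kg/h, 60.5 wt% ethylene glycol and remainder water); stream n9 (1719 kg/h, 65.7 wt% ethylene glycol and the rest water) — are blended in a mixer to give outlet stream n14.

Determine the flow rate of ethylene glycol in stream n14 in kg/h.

ethylene glycol out = ethylene glycol in = 1765×0.605 + 1719×0.657 = 2197.2 kg/h.

2197 kg/h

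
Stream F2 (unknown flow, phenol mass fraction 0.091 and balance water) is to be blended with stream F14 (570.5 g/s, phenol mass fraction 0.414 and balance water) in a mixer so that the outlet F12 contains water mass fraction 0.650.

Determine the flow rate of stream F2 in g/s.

Let F2 be the unknown flow. Total out = 570.5 + F2.
water balance: 334.31 + 0.909·F2 = 0.650·(570.5 + F2)
(0.909 − 0.650)·F2 = 0.650×570.5 − 334.31 = 36.512
F2 = 36.512 / 0.259 = 140.97 g/s

141 g/s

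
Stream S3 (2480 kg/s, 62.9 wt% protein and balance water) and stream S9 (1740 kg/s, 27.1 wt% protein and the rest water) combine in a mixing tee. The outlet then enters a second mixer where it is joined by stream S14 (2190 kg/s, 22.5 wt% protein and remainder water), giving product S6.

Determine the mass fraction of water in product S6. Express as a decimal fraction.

Overall, product flow = 6410 kg/s.
water in = 2480×0.371 + 1740×0.729 + 2190×0.775 = 3885.8 kg/s.
water fraction in S6 = 0.606.

0.606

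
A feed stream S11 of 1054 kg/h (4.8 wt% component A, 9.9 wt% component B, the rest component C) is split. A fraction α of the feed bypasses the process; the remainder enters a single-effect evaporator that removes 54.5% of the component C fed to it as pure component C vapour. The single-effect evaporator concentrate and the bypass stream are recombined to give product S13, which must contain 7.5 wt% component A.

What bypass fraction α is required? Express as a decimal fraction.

0.226

All 1054×0.048 = 50.592 kg/h of component A reaches S13, so S13 = 50.592/0.075 = 674.56 kg/h and vapour = 379.44 kg/h.
The evaporator receives (1−α)·1054 of feed at 0.853 component C and removes 0.545 of that component C:
0.545×0.853×(1−α)×1054 = 379.44
(1−α) = 379.44/489.99 = 0.7744;  α = 0.2256.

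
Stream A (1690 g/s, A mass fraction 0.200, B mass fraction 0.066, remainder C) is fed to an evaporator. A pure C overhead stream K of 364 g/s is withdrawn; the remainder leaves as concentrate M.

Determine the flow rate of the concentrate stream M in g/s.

Concentrate = 1690 − 364 = 1326 g/s.

1326 g/s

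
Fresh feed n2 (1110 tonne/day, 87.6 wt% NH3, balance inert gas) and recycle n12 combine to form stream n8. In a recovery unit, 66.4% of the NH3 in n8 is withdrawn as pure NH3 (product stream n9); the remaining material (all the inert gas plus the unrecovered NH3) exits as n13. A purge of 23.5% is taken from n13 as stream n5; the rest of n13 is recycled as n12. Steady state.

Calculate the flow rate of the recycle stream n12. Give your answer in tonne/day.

inert gas enters only via n2 and leaves only via the purge: 1110×0.124 = 0.235×(inert gas in n13), and the recovery unit passes all inert gas, so inert gas in n8 = inert gas in n13 = 585.7 tonne/day.
NH3 in n8: m_A = 1110×0.876 + (1−0.235)·(1−0.664)·m_A, so m_A = 972.36/0.7430 = 1308.8 tonne/day.
n13 = (1−0.664)×1308.8 + 585.7 = 1025.4 tonne/day.
Recycle n12 = (1−0.235)×1025.4 = 784.47 tonne/day.

784.5 tonne/day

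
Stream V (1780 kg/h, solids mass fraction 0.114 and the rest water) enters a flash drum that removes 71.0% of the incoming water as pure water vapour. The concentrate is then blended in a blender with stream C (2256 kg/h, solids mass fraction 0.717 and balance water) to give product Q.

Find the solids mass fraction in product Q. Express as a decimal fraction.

0.624

Vapour removed = 0.710×0.886×1780 = 1119.7 kg/h; concentrate = 660.27 kg/h.
solids reaching the mixer = 202.92 (from concentrate) + 2256×0.717 = 1820.5 kg/h.
Product flow = 660.27 + 2256 = 2916.3 kg/h; solids fraction = 0.624.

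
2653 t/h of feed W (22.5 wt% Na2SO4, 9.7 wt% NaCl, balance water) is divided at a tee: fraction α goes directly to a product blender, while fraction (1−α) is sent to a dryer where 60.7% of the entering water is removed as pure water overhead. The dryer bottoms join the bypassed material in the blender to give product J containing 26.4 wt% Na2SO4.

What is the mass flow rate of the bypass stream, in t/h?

1701 t/h

All 2653×0.225 = 596.93 t/h of Na2SO4 reaches J, so J = 596.93/0.264 = 2261.1 t/h and vapour = 391.92 t/h.
The evaporator receives (1−α)·2653 of feed at 0.678 water and removes 0.607 of that water:
0.607×0.678×(1−α)×2653 = 391.92
(1−α) = 391.92/1091.8 = 0.3590;  α = 0.6410.
Bypass flow = 0.6410×2653 = 1700.7 t/h.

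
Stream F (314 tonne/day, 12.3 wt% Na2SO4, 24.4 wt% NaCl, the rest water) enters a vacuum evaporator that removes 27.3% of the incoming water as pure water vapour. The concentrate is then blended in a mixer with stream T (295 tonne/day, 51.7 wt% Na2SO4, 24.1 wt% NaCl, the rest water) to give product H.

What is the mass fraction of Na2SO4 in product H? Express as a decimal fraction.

0.345

Vapour removed = 0.273×0.633×314 = 54.262 tonne/day; concentrate = 259.74 tonne/day.
Na2SO4 reaching the mixer = 38.622 (from concentrate) + 295×0.517 = 191.14 tonne/day.
Product flow = 259.74 + 295 = 554.74 tonne/day; Na2SO4 fraction = 0.345.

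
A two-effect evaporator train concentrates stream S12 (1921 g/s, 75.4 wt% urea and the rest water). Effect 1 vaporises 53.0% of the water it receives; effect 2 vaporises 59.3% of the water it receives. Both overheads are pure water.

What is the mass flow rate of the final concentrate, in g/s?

1539 g/s

water in feed = 1921×0.246 = 472.57 g/s.
After stage 1: water left = (1−0.530)×472.57 = 222.11; stream total = 1670.5 g/s.
After stage 2: water left = (1−0.593)×222.11 = 90.397; final concentrate = 1538.8 g/s.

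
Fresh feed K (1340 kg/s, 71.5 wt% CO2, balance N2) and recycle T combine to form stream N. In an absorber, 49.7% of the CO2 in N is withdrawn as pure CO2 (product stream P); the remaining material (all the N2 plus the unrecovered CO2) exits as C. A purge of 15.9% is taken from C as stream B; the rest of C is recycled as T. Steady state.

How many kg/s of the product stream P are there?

CO2 in N: m_A = 1340×0.715 + (1−0.159)·(1−0.497)·m_A, so m_A = 958.1/0.5770 = 1660.6 kg/s.
Product P = 0.497×1660.6 = 825.29 kg/s.

825.3 kg/s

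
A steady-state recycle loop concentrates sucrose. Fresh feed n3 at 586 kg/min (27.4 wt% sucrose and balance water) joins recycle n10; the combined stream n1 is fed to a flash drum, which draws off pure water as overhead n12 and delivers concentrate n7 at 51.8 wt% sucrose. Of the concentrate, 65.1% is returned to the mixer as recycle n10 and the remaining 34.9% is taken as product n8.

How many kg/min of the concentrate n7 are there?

Overall sucrose balance (none leaves overhead): sucrose in fresh feed = sucrose in product, i.e. 586×0.274 = (1−0.651)·n7·0.518.
n7 = 160.56/(0.518×0.349) = 888.16 kg/min.

888.2 kg/min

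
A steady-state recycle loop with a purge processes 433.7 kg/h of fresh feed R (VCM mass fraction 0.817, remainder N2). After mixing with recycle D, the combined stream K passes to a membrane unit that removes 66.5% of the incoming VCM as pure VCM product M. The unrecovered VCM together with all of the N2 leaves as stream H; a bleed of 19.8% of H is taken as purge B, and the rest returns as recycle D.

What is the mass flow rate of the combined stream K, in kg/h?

885.3 kg/h

N2 enters only via R and leaves only via the purge: 433.7×0.183 = 0.198×(N2 in H), and the membrane unit passes all N2, so N2 in K = N2 in H = 400.84 kg/h.
VCM in K: m_A = 433.7×0.817 + (1−0.198)·(1−0.665)·m_A, so m_A = 354.33/0.7313 = 484.5 kg/h.
K = 484.5 + 400.84 = 885.35 kg/h.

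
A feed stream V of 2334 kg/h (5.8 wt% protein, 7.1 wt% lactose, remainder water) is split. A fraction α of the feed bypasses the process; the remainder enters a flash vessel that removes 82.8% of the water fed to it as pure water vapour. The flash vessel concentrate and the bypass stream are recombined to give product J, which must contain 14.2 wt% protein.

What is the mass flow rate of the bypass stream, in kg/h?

All 2334×0.058 = 135.37 kg/h of protein reaches J, so J = 135.37/0.142 = 953.32 kg/h and vapour = 1380.7 kg/h.
The evaporator receives (1−α)·2334 of feed at 0.871 water and removes 0.828 of that water:
0.828×0.871×(1−α)×2334 = 1380.7
(1−α) = 1380.7/1683.3 = 0.8202;  α = 0.1798.
Bypass flow = 0.1798×2334 = 419.55 kg/h.

419.6 kg/h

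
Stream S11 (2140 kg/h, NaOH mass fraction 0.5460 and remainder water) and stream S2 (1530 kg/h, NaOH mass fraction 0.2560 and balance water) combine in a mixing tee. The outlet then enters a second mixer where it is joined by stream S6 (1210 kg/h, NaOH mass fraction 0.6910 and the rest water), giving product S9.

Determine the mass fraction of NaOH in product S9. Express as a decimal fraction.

Overall, product flow = 4880 kg/h.
NaOH in = 2140×0.546 + 1530×0.256 + 1210×0.691 = 2396.2 kg/h.
NaOH fraction in S9 = 0.4910.

0.4910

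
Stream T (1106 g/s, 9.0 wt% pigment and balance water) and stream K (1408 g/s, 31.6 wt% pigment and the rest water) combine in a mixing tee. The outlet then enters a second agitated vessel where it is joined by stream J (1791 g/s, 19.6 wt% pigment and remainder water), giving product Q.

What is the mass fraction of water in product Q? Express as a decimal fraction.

Overall, product flow = 4305 g/s.
water in = 1106×0.910 + 1408×0.684 + 1791×0.804 = 3409.5 g/s.
water fraction in Q = 0.7920.

0.7920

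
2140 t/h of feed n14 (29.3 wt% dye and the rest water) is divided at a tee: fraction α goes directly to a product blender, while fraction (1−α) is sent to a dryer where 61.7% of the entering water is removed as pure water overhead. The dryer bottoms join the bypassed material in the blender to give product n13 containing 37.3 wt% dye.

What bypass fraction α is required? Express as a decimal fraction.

All 2140×0.293 = 627.02 t/h of dye reaches n13, so n13 = 627.02/0.373 = 1681 t/h and vapour = 458.98 t/h.
The evaporator receives (1−α)·2140 of feed at 0.707 water and removes 0.617 of that water:
0.617×0.707×(1−α)×2140 = 458.98
(1−α) = 458.98/933.51 = 0.4917;  α = 0.5083.

0.508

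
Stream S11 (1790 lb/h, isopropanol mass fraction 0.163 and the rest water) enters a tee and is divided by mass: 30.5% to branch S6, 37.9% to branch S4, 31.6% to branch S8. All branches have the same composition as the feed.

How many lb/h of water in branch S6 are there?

Branch S6 total = 0.305×1790 = 545.95 lb/h.
water in S6 = 0.837×545.95 = 456.96 lb/h.

457 lb/h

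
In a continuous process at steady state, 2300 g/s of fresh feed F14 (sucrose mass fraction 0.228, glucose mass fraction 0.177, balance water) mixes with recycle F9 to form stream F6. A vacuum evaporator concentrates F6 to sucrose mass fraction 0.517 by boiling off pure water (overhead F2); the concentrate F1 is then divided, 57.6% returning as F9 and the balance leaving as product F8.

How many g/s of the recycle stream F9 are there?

Overall sucrose balance (none leaves overhead): sucrose in fresh feed = sucrose in product, i.e. 2300×0.228 = (1−0.576)·F1·0.517.
F1 = 524.4/(0.517×0.424) = 2392.2 g/s.
Recycle F9 = 0.576×2392.2 = 1377.9 g/s.

1378 g/s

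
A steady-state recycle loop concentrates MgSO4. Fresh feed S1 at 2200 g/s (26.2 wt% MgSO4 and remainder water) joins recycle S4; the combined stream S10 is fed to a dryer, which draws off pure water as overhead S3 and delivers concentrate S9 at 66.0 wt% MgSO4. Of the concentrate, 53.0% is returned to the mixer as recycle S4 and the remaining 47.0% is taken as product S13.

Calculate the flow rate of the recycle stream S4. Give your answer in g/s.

984.8 g/s

Overall MgSO4 balance (none leaves overhead): MgSO4 in fresh feed = MgSO4 in product, i.e. 2200×0.262 = (1−0.530)·S9·0.660.
S9 = 576.4/(0.660×0.470) = 1858.2 g/s.
Recycle S4 = 0.530×1858.2 = 984.82 g/s.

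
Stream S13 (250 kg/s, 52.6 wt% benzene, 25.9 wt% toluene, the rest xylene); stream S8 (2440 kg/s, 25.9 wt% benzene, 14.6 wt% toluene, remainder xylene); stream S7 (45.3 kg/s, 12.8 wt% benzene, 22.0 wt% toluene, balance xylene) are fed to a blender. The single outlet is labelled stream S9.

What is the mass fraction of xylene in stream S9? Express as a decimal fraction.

0.5612

Total flow out = 250 + 2440 + 45.3 = 2735.3 kg/s.
xylene in = 250×0.215 + 2440×0.595 + 45.3×0.652 = 1535.1 kg/s.
xylene mass fraction in S9 = 1535.1/2735.3 = 0.5612.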